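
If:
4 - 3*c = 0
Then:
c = 4/3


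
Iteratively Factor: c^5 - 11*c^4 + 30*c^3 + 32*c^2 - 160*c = (c)*(c^4 - 11*c^3 + 30*c^2 + 32*c - 160) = c*(c - 5)*(c^3 - 6*c^2 + 32) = c*(c - 5)*(c - 4)*(c^2 - 2*c - 8) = c*(c - 5)*(c - 4)*(c + 2)*(c - 4)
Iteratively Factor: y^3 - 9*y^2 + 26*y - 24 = (y - 3)*(y^2 - 6*y + 8) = (y - 4)*(y - 3)*(y - 2)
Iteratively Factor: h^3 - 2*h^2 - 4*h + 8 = (h - 2)*(h^2 - 4) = (h - 2)*(h + 2)*(h - 2)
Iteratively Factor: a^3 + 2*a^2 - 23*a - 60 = (a + 4)*(a^2 - 2*a - 15) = (a - 5)*(a + 4)*(a + 3)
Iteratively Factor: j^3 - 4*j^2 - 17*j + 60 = (j - 3)*(j^2 - j - 20) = (j - 5)*(j - 3)*(j + 4)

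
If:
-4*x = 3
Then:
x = -3/4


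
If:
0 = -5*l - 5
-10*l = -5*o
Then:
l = -1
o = -2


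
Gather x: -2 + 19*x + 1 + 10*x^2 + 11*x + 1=10*x^2 + 30*x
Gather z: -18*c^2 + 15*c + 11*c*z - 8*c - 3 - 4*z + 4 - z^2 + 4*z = -18*c^2 + 11*c*z + 7*c - z^2 + 1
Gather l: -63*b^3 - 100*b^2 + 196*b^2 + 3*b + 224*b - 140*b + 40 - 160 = -63*b^3 + 96*b^2 + 87*b - 120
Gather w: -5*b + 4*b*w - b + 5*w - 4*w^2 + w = -6*b - 4*w^2 + w*(4*b + 6)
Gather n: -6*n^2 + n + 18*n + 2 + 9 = -6*n^2 + 19*n + 11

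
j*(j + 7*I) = j^2 + 7*I*j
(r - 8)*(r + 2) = r^2 - 6*r - 16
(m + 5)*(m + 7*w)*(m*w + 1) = m^3*w + 7*m^2*w^2 + 5*m^2*w + m^2 + 35*m*w^2 + 7*m*w + 5*m + 35*w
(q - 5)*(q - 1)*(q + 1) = q^3 - 5*q^2 - q + 5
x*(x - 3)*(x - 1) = x^3 - 4*x^2 + 3*x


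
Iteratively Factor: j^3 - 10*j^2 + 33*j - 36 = (j - 3)*(j^2 - 7*j + 12) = (j - 4)*(j - 3)*(j - 3)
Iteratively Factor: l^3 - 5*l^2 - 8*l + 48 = (l + 3)*(l^2 - 8*l + 16) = (l - 4)*(l + 3)*(l - 4)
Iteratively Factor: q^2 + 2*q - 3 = (q + 3)*(q - 1)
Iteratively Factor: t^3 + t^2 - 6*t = (t - 2)*(t^2 + 3*t) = t*(t - 2)*(t + 3)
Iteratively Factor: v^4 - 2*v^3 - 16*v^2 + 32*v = (v - 4)*(v^3 + 2*v^2 - 8*v) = v*(v - 4)*(v^2 + 2*v - 8) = v*(v - 4)*(v + 4)*(v - 2)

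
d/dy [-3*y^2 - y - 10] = -6*y - 1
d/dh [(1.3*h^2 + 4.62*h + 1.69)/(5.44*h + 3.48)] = (7.072*h^2 + 9.048*h + 6.884)/(29.5936*h^2 + 37.8624*h + 12.1104)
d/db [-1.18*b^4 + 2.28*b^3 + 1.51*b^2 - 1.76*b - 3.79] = -4.72*b^3 + 6.84*b^2 + 3.02*b - 1.76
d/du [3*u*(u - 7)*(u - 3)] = 9*u^2 - 60*u + 63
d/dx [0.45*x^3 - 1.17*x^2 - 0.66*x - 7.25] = 1.35*x^2 - 2.34*x - 0.66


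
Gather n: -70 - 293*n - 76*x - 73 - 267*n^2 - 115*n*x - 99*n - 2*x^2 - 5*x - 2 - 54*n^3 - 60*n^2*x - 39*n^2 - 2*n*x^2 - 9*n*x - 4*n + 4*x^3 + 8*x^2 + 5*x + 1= -54*n^3 + n^2*(-60*x - 306) + n*(-2*x^2 - 124*x - 396) + 4*x^3 + 6*x^2 - 76*x - 144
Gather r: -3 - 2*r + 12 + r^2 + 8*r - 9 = r^2 + 6*r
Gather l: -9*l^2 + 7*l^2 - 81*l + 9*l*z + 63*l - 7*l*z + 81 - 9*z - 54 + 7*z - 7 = -2*l^2 + l*(2*z - 18) - 2*z + 20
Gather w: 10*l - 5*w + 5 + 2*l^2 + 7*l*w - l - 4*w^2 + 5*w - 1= 2*l^2 + 7*l*w + 9*l - 4*w^2 + 4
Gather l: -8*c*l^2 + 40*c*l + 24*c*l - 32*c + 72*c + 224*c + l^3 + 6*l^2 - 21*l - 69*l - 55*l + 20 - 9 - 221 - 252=264*c + l^3 + l^2*(6 - 8*c) + l*(64*c - 145) - 462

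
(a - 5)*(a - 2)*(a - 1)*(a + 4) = a^4 - 4*a^3 - 15*a^2 + 58*a - 40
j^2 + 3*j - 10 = (j - 2)*(j + 5)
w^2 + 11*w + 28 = (w + 4)*(w + 7)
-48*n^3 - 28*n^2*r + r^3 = (-6*n + r)*(2*n + r)*(4*n + r)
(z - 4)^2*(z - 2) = z^3 - 10*z^2 + 32*z - 32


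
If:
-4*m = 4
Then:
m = -1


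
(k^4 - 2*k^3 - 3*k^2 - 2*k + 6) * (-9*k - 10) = -9*k^5 + 8*k^4 + 47*k^3 + 48*k^2 - 34*k - 60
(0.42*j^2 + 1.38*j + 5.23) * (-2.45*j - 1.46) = -1.029*j^3 - 3.9942*j^2 - 14.8283*j - 7.6358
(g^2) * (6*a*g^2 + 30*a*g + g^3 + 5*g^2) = 6*a*g^4 + 30*a*g^3 + g^5 + 5*g^4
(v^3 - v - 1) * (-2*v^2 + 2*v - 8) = -2*v^5 + 2*v^4 - 6*v^3 + 6*v + 8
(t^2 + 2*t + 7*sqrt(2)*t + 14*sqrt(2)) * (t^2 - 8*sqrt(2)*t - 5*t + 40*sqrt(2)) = t^4 - 3*t^3 - sqrt(2)*t^3 - 122*t^2 + 3*sqrt(2)*t^2 + 10*sqrt(2)*t + 336*t + 1120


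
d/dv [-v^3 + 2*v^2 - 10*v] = -3*v^2 + 4*v - 10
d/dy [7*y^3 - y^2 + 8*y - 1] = 21*y^2 - 2*y + 8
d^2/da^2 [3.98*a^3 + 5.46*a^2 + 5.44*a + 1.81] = 23.88*a + 10.92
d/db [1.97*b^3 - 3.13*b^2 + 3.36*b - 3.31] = 5.91*b^2 - 6.26*b + 3.36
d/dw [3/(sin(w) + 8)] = -3*cos(w)/(sin(w) + 8)^2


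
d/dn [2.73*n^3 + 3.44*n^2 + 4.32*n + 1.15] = 8.19*n^2 + 6.88*n + 4.32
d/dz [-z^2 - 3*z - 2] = -2*z - 3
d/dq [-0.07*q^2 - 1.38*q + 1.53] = -0.14*q - 1.38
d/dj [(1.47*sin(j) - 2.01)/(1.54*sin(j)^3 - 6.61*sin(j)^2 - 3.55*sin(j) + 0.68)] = (-4.5276*sin(j)^3 + 19.0029*sin(j)^2 - 26.5722*sin(j) - 6.1359)*cos(j)/(2.3716*sin(j)^6 - 20.3588*sin(j)^5 + 32.7581*sin(j)^4 + 49.0254*sin(j)^3 + 3.6129*sin(j)^2 - 4.828*sin(j) + 0.4624)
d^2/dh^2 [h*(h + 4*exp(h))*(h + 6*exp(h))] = 10*h^2*exp(h) + 96*h*exp(2*h) + 40*h*exp(h) + 6*h + 96*exp(2*h) + 20*exp(h)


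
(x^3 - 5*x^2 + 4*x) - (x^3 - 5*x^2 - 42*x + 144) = 46*x - 144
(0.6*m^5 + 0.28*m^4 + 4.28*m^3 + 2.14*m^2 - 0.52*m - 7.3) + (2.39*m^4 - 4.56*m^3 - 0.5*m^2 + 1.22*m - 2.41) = 0.6*m^5 + 2.67*m^4 - 0.279999999999999*m^3 + 1.64*m^2 + 0.7*m - 9.71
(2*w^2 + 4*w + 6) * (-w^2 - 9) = -2*w^4 - 4*w^3 - 24*w^2 - 36*w - 54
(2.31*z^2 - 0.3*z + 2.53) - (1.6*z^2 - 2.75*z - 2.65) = 0.71*z^2 + 2.45*z + 5.18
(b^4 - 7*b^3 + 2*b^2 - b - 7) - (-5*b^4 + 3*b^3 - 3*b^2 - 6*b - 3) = 6*b^4 - 10*b^3 + 5*b^2 + 5*b - 4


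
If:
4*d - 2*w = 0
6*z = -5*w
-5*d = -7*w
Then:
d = 0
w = 0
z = 0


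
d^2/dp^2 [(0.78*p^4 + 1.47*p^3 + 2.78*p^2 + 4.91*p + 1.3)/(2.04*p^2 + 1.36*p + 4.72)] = (6.49209599999999*p^6 + 12.984192*p^5 + 53.7189119999999*p^4 + 82.682016*p^3 + 136.995264*p^2 - 65.52864*p + 40.60544)/(8.489664*p^6 + 16.979328*p^5 + 70.247808*p^4 + 81.086464*p^3 + 162.534144*p^2 + 90.895872*p + 105.154048)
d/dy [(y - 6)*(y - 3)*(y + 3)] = 3*y^2 - 12*y - 9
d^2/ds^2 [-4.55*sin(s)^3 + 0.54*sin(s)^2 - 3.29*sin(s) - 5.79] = 6.7025*sin(s) - 10.2375*sin(3*s) + 1.08*cos(2*s)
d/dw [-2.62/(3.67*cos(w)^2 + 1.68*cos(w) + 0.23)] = -(19.2308*cos(w) + 4.4016)*sin(w)/(3.67*cos(w)^2 + 1.68*cos(w) + 0.23)^2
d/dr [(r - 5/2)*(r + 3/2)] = 2*r - 1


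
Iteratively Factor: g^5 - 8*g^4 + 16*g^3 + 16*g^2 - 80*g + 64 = (g - 2)*(g^4 - 6*g^3 + 4*g^2 + 24*g - 32) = (g - 4)*(g - 2)*(g^3 - 2*g^2 - 4*g + 8) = (g - 4)*(g - 2)^2*(g^2 - 4) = (g - 4)*(g - 2)^3*(g + 2)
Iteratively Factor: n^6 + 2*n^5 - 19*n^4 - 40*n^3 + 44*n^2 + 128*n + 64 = (n + 4)*(n^5 - 2*n^4 - 11*n^3 + 4*n^2 + 28*n + 16) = (n + 1)*(n + 4)*(n^4 - 3*n^3 - 8*n^2 + 12*n + 16) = (n - 2)*(n + 1)*(n + 4)*(n^3 - n^2 - 10*n - 8) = (n - 2)*(n + 1)*(n + 2)*(n + 4)*(n^2 - 3*n - 4) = (n - 2)*(n + 1)^2*(n + 2)*(n + 4)*(n - 4)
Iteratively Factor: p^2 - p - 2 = (p + 1)*(p - 2)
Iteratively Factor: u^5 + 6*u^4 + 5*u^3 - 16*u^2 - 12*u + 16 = (u - 1)*(u^4 + 7*u^3 + 12*u^2 - 4*u - 16) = (u - 1)*(u + 2)*(u^3 + 5*u^2 + 2*u - 8) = (u - 1)^2*(u + 2)*(u^2 + 6*u + 8) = (u - 1)^2*(u + 2)*(u + 4)*(u + 2)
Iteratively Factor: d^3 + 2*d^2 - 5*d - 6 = (d + 3)*(d^2 - d - 2) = (d + 1)*(d + 3)*(d - 2)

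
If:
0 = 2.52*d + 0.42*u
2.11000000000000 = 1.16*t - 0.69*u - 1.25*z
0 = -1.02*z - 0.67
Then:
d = -0.166666666666667*u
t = 0.594827586206897*u + 1.11113928329953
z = -0.66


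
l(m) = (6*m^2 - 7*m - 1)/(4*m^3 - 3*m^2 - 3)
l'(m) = (12*m - 7)/(4*m^3 - 3*m^2 - 3) + (-12*m^2 + 6*m)*(6*m^2 - 7*m - 1)/(4*m^3 - 3*m^2 - 3)^2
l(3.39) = 0.37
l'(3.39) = -0.09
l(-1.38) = -1.04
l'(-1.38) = -0.47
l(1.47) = 0.52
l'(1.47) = 0.54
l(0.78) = 0.96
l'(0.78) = 0.05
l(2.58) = 0.46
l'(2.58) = -0.12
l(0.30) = 0.81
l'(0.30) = 0.89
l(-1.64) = -0.93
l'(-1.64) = -0.43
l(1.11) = 1.12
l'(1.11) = 2.29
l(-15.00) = -0.10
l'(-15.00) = -0.00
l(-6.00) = -0.26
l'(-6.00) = -0.05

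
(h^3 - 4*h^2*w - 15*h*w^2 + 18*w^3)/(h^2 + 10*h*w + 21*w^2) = (h^2 - 7*h*w + 6*w^2)/(h + 7*w)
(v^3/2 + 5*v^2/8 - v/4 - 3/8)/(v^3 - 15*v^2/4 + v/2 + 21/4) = (4*v^2 + v - 3)/(2*(4*v^2 - 19*v + 21))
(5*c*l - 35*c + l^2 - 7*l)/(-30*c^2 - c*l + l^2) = (7 - l)/(6*c - l)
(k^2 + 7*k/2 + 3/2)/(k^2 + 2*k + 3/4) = 2*(k + 3)/(2*k + 3)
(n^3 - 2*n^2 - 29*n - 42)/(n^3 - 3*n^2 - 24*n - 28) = (n + 3)/(n + 2)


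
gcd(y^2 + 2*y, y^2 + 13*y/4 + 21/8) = 1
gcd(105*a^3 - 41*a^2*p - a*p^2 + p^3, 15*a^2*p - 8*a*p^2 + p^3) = 15*a^2 - 8*a*p + p^2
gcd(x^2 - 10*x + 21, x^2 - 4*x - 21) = x - 7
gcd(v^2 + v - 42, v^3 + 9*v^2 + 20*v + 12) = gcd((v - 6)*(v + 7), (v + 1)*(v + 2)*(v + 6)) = 1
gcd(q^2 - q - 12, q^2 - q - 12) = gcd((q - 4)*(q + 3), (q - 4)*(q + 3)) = q^2 - q - 12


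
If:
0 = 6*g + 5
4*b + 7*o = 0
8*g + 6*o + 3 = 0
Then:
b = -77/72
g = -5/6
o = 11/18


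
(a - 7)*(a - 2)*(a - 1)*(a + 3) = a^4 - 7*a^3 - 7*a^2 + 55*a - 42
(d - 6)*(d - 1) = d^2 - 7*d + 6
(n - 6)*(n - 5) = n^2 - 11*n + 30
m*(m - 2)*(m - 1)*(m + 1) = m^4 - 2*m^3 - m^2 + 2*m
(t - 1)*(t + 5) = t^2 + 4*t - 5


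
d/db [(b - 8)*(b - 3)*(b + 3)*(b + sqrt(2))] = 4*b^3 - 24*b^2 + 3*sqrt(2)*b^2 - 16*sqrt(2)*b - 18*b - 9*sqrt(2) + 72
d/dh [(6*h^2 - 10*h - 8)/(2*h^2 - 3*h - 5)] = 2*(h^2 - 14*h + 13)/(4*h^4 - 12*h^3 - 11*h^2 + 30*h + 25)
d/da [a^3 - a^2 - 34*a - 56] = 3*a^2 - 2*a - 34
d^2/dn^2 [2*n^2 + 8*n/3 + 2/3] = 4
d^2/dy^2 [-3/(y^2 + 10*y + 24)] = 6*(y^2 + 10*y - 4*(y + 5)^2 + 24)/(y^2 + 10*y + 24)^3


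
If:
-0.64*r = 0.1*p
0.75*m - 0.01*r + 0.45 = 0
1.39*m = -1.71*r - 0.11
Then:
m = -0.59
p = -2.68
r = 0.42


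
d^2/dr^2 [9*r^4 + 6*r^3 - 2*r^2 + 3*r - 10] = 108*r^2 + 36*r - 4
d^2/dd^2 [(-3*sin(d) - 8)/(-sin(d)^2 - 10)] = (-27*sin(d)^5 - 32*sin(d)^4 + 368*sin(d)^2 - 651*sin(d)/2 - 54*sin(3*d) + 3*sin(5*d)/2 - 160)/(sin(d)^2 + 10)^3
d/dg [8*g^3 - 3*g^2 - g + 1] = 24*g^2 - 6*g - 1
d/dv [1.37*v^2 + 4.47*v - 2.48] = 2.74*v + 4.47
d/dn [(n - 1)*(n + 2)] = 2*n + 1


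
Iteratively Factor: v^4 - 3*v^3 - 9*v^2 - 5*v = (v + 1)*(v^3 - 4*v^2 - 5*v) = (v + 1)^2*(v^2 - 5*v) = (v - 5)*(v + 1)^2*(v)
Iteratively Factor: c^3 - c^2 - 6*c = (c)*(c^2 - c - 6) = c*(c + 2)*(c - 3)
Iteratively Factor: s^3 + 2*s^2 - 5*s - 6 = (s + 1)*(s^2 + s - 6) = (s - 2)*(s + 1)*(s + 3)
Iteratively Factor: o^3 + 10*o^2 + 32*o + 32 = (o + 4)*(o^2 + 6*o + 8) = (o + 4)^2*(o + 2)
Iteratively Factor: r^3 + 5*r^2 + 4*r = (r + 1)*(r^2 + 4*r) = (r + 1)*(r + 4)*(r)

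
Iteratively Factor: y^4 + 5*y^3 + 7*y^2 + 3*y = (y)*(y^3 + 5*y^2 + 7*y + 3) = y*(y + 3)*(y^2 + 2*y + 1) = y*(y + 1)*(y + 3)*(y + 1)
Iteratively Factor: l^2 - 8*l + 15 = (l - 5)*(l - 3)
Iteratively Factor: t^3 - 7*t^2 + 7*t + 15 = (t - 5)*(t^2 - 2*t - 3) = (t - 5)*(t + 1)*(t - 3)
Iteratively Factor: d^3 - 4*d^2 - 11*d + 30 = (d + 3)*(d^2 - 7*d + 10) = (d - 2)*(d + 3)*(d - 5)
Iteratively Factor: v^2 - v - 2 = (v - 2)*(v + 1)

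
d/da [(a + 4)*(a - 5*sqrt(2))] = 2*a - 5*sqrt(2) + 4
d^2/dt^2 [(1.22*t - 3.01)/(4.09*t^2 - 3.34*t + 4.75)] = ((32.7714 - 29.9388*t)*(4.09*t^2 - 3.34*t + 4.75) + (1.22*t - 3.01)*(8.18*t - 3.34)*(16.36*t - 6.68))/(4.09*t^2 - 3.34*t + 4.75)^3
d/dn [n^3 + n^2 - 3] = n*(3*n + 2)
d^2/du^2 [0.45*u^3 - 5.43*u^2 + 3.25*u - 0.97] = 2.7*u - 10.86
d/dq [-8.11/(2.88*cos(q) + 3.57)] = -23.3568*sin(q)/(2.88*cos(q) + 3.57)^2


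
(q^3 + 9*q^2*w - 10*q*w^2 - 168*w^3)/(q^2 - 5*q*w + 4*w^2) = (q^2 + 13*q*w + 42*w^2)/(q - w)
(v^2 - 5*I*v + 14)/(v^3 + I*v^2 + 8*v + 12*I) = (v - 7*I)/(v^2 - I*v + 6)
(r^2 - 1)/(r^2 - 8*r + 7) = (r + 1)/(r - 7)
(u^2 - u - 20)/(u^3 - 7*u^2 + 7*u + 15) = (u + 4)/(u^2 - 2*u - 3)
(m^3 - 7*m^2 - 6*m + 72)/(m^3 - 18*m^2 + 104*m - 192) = (m + 3)/(m - 8)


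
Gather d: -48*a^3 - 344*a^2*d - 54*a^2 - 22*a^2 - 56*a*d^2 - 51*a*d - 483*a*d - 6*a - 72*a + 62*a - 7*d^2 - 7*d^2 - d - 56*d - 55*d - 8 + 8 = -48*a^3 - 76*a^2 - 16*a + d^2*(-56*a - 14) + d*(-344*a^2 - 534*a - 112)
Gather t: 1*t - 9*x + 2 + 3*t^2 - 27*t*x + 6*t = 3*t^2 + t*(7 - 27*x) - 9*x + 2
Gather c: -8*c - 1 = -8*c - 1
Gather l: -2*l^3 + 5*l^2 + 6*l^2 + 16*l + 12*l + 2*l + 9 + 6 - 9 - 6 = -2*l^3 + 11*l^2 + 30*l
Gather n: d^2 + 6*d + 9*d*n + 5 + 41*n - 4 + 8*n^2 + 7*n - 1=d^2 + 6*d + 8*n^2 + n*(9*d + 48)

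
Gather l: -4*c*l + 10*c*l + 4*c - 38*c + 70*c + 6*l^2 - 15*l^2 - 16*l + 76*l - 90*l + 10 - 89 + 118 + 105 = 36*c - 9*l^2 + l*(6*c - 30) + 144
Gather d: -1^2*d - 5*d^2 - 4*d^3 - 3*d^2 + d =-4*d^3 - 8*d^2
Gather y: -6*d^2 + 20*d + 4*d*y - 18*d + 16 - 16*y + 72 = -6*d^2 + 2*d + y*(4*d - 16) + 88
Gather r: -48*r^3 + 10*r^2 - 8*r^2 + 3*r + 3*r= -48*r^3 + 2*r^2 + 6*r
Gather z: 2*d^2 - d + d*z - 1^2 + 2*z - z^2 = 2*d^2 - d - z^2 + z*(d + 2) - 1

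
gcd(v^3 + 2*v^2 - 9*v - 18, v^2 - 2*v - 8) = v + 2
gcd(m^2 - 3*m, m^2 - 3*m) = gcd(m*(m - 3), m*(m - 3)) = m^2 - 3*m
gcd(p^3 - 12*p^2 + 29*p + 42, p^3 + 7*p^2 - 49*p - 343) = p - 7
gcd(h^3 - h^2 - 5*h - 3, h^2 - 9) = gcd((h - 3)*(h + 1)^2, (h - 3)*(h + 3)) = h - 3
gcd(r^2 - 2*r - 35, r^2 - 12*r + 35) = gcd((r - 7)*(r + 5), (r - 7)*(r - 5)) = r - 7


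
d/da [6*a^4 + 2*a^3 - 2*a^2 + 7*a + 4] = 24*a^3 + 6*a^2 - 4*a + 7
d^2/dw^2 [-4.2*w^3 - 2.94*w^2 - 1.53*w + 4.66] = -25.2*w - 5.88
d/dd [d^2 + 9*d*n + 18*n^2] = 2*d + 9*n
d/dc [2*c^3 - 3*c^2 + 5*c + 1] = 6*c^2 - 6*c + 5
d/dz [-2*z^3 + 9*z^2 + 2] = 6*z*(3 - z)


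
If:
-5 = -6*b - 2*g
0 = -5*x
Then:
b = 5/6 - g/3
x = 0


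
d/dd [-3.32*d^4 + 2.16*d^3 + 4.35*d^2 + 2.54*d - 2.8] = -13.28*d^3 + 6.48*d^2 + 8.7*d + 2.54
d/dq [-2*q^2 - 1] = -4*q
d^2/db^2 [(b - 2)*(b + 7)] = 2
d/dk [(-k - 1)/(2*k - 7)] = 9/(2*k - 7)^2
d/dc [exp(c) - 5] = exp(c)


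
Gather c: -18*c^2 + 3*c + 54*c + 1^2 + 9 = -18*c^2 + 57*c + 10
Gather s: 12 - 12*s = 12 - 12*s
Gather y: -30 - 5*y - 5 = -5*y - 35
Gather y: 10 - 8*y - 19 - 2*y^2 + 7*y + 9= -2*y^2 - y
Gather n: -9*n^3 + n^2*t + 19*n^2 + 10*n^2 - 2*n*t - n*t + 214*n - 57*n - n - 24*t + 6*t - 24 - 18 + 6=-9*n^3 + n^2*(t + 29) + n*(156 - 3*t) - 18*t - 36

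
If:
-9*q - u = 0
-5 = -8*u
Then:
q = -5/72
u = 5/8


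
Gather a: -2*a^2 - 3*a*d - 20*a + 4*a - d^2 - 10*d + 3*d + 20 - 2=-2*a^2 + a*(-3*d - 16) - d^2 - 7*d + 18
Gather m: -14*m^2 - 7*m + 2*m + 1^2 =-14*m^2 - 5*m + 1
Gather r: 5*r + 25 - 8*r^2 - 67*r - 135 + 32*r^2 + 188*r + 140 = 24*r^2 + 126*r + 30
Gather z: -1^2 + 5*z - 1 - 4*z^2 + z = -4*z^2 + 6*z - 2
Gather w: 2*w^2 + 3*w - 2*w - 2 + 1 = 2*w^2 + w - 1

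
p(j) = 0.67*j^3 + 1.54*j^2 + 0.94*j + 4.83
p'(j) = 2.01*j^2 + 3.08*j + 0.94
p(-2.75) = -0.04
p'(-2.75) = 7.67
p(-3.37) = -6.49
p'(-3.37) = 13.39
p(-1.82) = 4.18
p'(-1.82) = 1.99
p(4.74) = 115.24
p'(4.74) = 60.70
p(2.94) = 37.93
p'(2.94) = 27.37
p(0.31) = 5.29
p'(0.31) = 2.09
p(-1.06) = 4.77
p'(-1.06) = -0.07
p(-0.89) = 4.74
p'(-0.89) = -0.21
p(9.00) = 626.46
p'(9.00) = 191.47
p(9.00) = 626.46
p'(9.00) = 191.47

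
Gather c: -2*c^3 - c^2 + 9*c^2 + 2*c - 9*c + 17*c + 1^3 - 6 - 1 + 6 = -2*c^3 + 8*c^2 + 10*c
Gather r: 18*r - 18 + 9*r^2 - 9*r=9*r^2 + 9*r - 18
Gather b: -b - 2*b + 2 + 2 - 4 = -3*b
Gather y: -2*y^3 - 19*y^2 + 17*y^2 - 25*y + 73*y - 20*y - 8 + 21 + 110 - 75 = -2*y^3 - 2*y^2 + 28*y + 48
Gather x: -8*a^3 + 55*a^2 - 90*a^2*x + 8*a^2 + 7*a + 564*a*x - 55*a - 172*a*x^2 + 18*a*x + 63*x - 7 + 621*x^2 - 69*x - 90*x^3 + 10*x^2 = -8*a^3 + 63*a^2 - 48*a - 90*x^3 + x^2*(631 - 172*a) + x*(-90*a^2 + 582*a - 6) - 7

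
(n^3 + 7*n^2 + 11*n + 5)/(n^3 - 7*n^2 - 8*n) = (n^2 + 6*n + 5)/(n*(n - 8))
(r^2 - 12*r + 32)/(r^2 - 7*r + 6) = (r^2 - 12*r + 32)/(r^2 - 7*r + 6)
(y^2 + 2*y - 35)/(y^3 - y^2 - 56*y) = (y - 5)/(y*(y - 8))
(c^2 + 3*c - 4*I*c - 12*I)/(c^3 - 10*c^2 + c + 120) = (c - 4*I)/(c^2 - 13*c + 40)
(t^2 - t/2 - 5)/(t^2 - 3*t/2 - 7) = (2*t - 5)/(2*t - 7)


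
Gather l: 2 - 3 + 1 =0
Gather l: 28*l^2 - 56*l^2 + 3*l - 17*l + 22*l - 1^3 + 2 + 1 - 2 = -28*l^2 + 8*l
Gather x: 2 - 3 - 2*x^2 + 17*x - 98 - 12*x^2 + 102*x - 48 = -14*x^2 + 119*x - 147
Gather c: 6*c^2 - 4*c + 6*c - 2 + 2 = 6*c^2 + 2*c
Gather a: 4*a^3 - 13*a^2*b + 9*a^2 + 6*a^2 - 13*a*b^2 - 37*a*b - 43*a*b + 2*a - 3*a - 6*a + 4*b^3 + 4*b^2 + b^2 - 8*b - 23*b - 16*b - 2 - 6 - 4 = 4*a^3 + a^2*(15 - 13*b) + a*(-13*b^2 - 80*b - 7) + 4*b^3 + 5*b^2 - 47*b - 12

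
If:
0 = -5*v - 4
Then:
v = -4/5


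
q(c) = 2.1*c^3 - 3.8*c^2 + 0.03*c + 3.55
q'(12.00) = 816.03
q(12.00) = 3085.51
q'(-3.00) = 79.53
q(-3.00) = -87.44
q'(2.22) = 14.21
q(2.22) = 7.86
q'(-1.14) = 16.88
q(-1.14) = -4.53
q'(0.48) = -2.17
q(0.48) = 2.92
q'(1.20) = -0.02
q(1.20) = 1.74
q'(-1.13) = 16.66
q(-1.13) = -4.37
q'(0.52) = -2.22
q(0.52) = 2.83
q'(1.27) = 0.54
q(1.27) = 1.76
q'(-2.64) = 64.00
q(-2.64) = -61.65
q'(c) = 6.3*c^2 - 7.6*c + 0.03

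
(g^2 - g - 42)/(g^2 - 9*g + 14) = (g + 6)/(g - 2)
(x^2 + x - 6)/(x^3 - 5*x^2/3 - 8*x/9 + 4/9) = 9*(x + 3)/(9*x^2 + 3*x - 2)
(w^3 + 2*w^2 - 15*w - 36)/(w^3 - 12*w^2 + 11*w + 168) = (w^2 - w - 12)/(w^2 - 15*w + 56)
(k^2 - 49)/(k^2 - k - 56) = (k - 7)/(k - 8)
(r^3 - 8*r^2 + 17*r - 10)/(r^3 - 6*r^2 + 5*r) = (r - 2)/r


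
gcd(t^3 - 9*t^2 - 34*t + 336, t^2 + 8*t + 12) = t + 6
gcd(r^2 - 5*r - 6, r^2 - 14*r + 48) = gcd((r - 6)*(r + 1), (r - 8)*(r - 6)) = r - 6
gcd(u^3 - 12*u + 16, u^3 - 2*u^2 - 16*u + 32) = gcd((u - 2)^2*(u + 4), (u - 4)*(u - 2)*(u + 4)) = u^2 + 2*u - 8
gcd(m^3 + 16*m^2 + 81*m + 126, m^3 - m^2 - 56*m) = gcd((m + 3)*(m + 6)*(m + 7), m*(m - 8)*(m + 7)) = m + 7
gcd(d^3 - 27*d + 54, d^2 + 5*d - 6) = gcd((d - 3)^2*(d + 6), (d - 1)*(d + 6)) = d + 6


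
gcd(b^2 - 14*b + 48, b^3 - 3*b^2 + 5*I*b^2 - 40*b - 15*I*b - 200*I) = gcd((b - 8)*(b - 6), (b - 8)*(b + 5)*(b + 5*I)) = b - 8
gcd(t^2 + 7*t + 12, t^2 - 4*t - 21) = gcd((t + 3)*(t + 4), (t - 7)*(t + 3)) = t + 3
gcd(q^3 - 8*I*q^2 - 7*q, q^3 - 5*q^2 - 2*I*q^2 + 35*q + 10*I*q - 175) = q - 7*I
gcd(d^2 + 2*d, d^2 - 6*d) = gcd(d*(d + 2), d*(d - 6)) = d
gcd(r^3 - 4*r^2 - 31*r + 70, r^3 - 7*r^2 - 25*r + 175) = r^2 - 2*r - 35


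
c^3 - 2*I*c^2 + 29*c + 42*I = (c - 7*I)*(c + 2*I)*(c + 3*I)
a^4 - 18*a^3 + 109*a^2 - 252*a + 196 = (a - 7)^2*(a - 2)^2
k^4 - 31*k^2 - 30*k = k*(k - 6)*(k + 1)*(k + 5)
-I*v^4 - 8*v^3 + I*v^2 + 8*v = v*(v + 1)*(v - 8*I)*(-I*v + I)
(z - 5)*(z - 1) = z^2 - 6*z + 5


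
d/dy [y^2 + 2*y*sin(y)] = 2*y*cos(y) + 2*y + 2*sin(y)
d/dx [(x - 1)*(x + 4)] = 2*x + 3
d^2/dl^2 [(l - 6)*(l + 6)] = 2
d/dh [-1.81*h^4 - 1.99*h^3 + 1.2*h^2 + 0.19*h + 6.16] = -7.24*h^3 - 5.97*h^2 + 2.4*h + 0.19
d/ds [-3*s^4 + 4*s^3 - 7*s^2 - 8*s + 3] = -12*s^3 + 12*s^2 - 14*s - 8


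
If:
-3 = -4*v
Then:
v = 3/4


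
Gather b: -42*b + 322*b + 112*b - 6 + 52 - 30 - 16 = 392*b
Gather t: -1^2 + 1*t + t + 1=2*t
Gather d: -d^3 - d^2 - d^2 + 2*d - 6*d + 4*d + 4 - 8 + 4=-d^3 - 2*d^2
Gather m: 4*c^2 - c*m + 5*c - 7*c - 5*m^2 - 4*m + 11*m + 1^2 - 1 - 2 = 4*c^2 - 2*c - 5*m^2 + m*(7 - c) - 2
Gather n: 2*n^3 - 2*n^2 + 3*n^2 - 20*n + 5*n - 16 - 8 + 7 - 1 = 2*n^3 + n^2 - 15*n - 18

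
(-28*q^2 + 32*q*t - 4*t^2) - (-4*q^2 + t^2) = -24*q^2 + 32*q*t - 5*t^2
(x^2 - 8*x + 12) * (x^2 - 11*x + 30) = x^4 - 19*x^3 + 130*x^2 - 372*x + 360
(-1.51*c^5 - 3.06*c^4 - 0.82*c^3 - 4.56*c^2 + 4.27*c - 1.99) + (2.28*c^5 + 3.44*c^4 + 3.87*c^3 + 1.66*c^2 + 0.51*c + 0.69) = 0.77*c^5 + 0.38*c^4 + 3.05*c^3 - 2.9*c^2 + 4.78*c - 1.3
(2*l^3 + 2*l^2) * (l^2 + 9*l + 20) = 2*l^5 + 20*l^4 + 58*l^3 + 40*l^2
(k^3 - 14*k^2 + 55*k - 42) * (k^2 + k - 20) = k^5 - 13*k^4 + 21*k^3 + 293*k^2 - 1142*k + 840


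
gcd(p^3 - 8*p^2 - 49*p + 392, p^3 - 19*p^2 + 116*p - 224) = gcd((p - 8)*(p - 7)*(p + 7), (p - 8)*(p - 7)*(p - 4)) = p^2 - 15*p + 56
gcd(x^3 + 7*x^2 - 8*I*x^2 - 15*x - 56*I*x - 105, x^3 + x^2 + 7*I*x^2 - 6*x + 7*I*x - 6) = 1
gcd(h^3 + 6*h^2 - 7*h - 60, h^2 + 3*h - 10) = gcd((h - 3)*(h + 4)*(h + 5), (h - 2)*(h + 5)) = h + 5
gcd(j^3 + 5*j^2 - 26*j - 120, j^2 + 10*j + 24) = j^2 + 10*j + 24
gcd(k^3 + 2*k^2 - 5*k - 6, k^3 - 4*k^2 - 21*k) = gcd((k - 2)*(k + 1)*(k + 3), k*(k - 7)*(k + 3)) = k + 3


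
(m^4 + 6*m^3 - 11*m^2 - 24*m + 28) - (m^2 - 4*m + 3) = m^4 + 6*m^3 - 12*m^2 - 20*m + 25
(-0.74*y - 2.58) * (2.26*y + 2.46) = -1.6724*y^2 - 7.6512*y - 6.3468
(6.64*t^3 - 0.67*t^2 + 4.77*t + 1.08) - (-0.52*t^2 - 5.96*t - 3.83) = 6.64*t^3 - 0.15*t^2 + 10.73*t + 4.91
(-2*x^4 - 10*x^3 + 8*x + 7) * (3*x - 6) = -6*x^5 - 18*x^4 + 60*x^3 + 24*x^2 - 27*x - 42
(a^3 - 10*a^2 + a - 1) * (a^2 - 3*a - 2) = a^5 - 13*a^4 + 29*a^3 + 16*a^2 + a + 2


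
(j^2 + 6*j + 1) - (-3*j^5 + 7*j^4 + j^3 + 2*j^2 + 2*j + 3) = 3*j^5 - 7*j^4 - j^3 - j^2 + 4*j - 2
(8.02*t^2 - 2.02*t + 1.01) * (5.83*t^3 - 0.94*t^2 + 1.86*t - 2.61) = 46.7566*t^5 - 19.3154*t^4 + 22.7043*t^3 - 25.6388*t^2 + 7.1508*t - 2.6361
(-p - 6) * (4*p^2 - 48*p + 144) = -4*p^3 + 24*p^2 + 144*p - 864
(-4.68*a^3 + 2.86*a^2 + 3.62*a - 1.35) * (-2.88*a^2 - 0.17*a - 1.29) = 13.4784*a^5 - 7.4412*a^4 - 4.8746*a^3 - 0.4168*a^2 - 4.4403*a + 1.7415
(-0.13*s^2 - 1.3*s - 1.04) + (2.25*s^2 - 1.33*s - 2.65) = 2.12*s^2 - 2.63*s - 3.69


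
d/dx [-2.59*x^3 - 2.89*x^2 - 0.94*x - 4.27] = -7.77*x^2 - 5.78*x - 0.94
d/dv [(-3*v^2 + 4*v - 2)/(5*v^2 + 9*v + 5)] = (-47*v^2 - 10*v + 38)/(25*v^4 + 90*v^3 + 131*v^2 + 90*v + 25)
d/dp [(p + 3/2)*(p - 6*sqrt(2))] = 2*p - 6*sqrt(2) + 3/2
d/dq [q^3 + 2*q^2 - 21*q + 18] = 3*q^2 + 4*q - 21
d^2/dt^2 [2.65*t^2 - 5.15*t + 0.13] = 5.30000000000000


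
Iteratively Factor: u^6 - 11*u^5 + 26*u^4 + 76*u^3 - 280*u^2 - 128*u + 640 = (u - 4)*(u^5 - 7*u^4 - 2*u^3 + 68*u^2 - 8*u - 160) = (u - 4)*(u - 2)*(u^4 - 5*u^3 - 12*u^2 + 44*u + 80) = (u - 4)*(u - 2)*(u + 2)*(u^3 - 7*u^2 + 2*u + 40) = (u - 4)^2*(u - 2)*(u + 2)*(u^2 - 3*u - 10) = (u - 5)*(u - 4)^2*(u - 2)*(u + 2)*(u + 2)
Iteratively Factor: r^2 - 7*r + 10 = (r - 5)*(r - 2)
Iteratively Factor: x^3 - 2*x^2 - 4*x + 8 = (x + 2)*(x^2 - 4*x + 4) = (x - 2)*(x + 2)*(x - 2)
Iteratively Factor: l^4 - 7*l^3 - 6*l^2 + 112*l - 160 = (l - 2)*(l^3 - 5*l^2 - 16*l + 80) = (l - 4)*(l - 2)*(l^2 - l - 20) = (l - 4)*(l - 2)*(l + 4)*(l - 5)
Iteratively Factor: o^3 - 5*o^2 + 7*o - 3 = (o - 3)*(o^2 - 2*o + 1) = (o - 3)*(o - 1)*(o - 1)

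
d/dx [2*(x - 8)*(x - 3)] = 4*x - 22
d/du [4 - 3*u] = -3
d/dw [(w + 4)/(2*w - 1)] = -9/(2*w - 1)^2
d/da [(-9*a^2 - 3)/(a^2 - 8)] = 150*a/(a^2 - 8)^2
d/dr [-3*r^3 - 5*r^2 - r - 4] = -9*r^2 - 10*r - 1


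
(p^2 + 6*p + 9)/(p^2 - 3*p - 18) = (p + 3)/(p - 6)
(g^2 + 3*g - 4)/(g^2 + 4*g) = (g - 1)/g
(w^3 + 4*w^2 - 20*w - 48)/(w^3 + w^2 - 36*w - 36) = (w^2 - 2*w - 8)/(w^2 - 5*w - 6)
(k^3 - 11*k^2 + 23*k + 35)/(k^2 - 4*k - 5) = k - 7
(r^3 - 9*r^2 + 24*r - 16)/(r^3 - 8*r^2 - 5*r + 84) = (r^2 - 5*r + 4)/(r^2 - 4*r - 21)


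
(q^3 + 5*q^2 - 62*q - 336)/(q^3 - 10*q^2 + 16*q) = (q^2 + 13*q + 42)/(q*(q - 2))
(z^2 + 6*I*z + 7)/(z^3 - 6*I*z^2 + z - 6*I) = (z + 7*I)/(z^2 - 5*I*z + 6)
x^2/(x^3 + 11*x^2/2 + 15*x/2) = 2*x/(2*x^2 + 11*x + 15)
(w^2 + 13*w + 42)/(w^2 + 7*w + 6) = (w + 7)/(w + 1)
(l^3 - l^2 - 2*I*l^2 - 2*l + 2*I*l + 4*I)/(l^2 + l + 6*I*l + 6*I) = (l^2 - 2*l*(1 + I) + 4*I)/(l + 6*I)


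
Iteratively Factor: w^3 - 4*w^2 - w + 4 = (w + 1)*(w^2 - 5*w + 4) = (w - 1)*(w + 1)*(w - 4)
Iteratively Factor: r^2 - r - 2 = (r + 1)*(r - 2)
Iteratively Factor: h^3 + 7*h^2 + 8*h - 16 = (h + 4)*(h^2 + 3*h - 4) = (h - 1)*(h + 4)*(h + 4)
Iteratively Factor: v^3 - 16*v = (v + 4)*(v^2 - 4*v) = v*(v + 4)*(v - 4)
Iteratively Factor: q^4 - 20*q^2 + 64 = (q + 4)*(q^3 - 4*q^2 - 4*q + 16) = (q - 2)*(q + 4)*(q^2 - 2*q - 8) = (q - 2)*(q + 2)*(q + 4)*(q - 4)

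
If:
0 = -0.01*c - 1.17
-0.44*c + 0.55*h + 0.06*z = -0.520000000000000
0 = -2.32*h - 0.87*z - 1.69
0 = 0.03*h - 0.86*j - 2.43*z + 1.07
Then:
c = -117.00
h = -133.03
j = -1000.31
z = 352.82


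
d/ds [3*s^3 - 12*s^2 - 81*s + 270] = 9*s^2 - 24*s - 81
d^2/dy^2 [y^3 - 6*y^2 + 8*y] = 6*y - 12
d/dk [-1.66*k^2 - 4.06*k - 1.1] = -3.32*k - 4.06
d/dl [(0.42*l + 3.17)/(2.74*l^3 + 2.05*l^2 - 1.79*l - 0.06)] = (-2.3016*l^3 - 26.9184*l^2 - 12.997*l + 5.6491)/(7.5076*l^6 + 11.234*l^5 - 5.6067*l^4 - 7.6678*l^3 + 2.9581*l^2 + 0.2148*l + 0.0036)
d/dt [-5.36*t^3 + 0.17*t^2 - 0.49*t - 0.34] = -16.08*t^2 + 0.34*t - 0.49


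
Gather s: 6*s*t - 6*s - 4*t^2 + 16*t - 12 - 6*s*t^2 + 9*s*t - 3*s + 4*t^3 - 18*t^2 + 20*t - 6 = s*(-6*t^2 + 15*t - 9) + 4*t^3 - 22*t^2 + 36*t - 18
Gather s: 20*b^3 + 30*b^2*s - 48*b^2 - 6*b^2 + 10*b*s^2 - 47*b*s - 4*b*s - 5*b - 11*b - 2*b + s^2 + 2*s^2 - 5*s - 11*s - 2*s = 20*b^3 - 54*b^2 - 18*b + s^2*(10*b + 3) + s*(30*b^2 - 51*b - 18)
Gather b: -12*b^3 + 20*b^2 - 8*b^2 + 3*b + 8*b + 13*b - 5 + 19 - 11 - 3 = -12*b^3 + 12*b^2 + 24*b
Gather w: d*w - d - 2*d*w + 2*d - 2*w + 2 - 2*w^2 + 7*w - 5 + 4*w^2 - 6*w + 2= d + 2*w^2 + w*(-d - 1) - 1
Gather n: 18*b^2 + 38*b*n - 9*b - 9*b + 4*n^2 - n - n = 18*b^2 - 18*b + 4*n^2 + n*(38*b - 2)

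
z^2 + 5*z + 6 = (z + 2)*(z + 3)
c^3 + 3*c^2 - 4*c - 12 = (c - 2)*(c + 2)*(c + 3)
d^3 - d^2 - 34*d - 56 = (d - 7)*(d + 2)*(d + 4)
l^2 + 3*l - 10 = (l - 2)*(l + 5)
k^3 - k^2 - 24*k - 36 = (k - 6)*(k + 2)*(k + 3)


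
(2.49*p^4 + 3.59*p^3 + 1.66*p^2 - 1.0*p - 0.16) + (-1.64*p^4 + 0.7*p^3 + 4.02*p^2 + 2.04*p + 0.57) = 0.85*p^4 + 4.29*p^3 + 5.68*p^2 + 1.04*p + 0.41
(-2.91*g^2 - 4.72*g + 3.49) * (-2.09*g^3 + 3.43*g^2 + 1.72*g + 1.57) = 6.0819*g^5 - 0.116500000000002*g^4 - 28.4889*g^3 - 0.716399999999999*g^2 - 1.4076*g + 5.4793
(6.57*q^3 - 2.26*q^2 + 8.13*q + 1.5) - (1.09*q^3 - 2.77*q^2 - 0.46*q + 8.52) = 5.48*q^3 + 0.51*q^2 + 8.59*q - 7.02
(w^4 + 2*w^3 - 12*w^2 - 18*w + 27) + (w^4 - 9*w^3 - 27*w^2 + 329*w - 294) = 2*w^4 - 7*w^3 - 39*w^2 + 311*w - 267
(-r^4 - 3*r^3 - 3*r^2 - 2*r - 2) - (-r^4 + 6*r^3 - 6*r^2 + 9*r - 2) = -9*r^3 + 3*r^2 - 11*r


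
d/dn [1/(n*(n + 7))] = (-2*n - 7)/(n^2*(n^2 + 14*n + 49))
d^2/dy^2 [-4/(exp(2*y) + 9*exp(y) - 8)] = 4*(-2*(2*exp(y) + 9)^2*exp(y) + (4*exp(y) + 9)*(exp(2*y) + 9*exp(y) - 8))*exp(y)/(exp(2*y) + 9*exp(y) - 8)^3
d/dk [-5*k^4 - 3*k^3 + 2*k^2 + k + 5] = -20*k^3 - 9*k^2 + 4*k + 1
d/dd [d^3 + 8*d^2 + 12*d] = 3*d^2 + 16*d + 12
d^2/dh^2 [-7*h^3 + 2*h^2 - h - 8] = 4 - 42*h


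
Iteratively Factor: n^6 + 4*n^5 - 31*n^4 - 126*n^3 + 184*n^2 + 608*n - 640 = (n - 2)*(n^5 + 6*n^4 - 19*n^3 - 164*n^2 - 144*n + 320) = (n - 2)*(n - 1)*(n^4 + 7*n^3 - 12*n^2 - 176*n - 320) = (n - 2)*(n - 1)*(n + 4)*(n^3 + 3*n^2 - 24*n - 80) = (n - 2)*(n - 1)*(n + 4)^2*(n^2 - n - 20) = (n - 2)*(n - 1)*(n + 4)^3*(n - 5)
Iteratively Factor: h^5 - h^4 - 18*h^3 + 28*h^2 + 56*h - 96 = (h - 3)*(h^4 + 2*h^3 - 12*h^2 - 8*h + 32) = (h - 3)*(h - 2)*(h^3 + 4*h^2 - 4*h - 16) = (h - 3)*(h - 2)*(h + 4)*(h^2 - 4) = (h - 3)*(h - 2)*(h + 2)*(h + 4)*(h - 2)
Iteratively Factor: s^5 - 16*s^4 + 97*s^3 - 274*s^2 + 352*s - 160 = (s - 4)*(s^4 - 12*s^3 + 49*s^2 - 78*s + 40) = (s - 4)*(s - 1)*(s^3 - 11*s^2 + 38*s - 40) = (s - 4)^2*(s - 1)*(s^2 - 7*s + 10) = (s - 5)*(s - 4)^2*(s - 1)*(s - 2)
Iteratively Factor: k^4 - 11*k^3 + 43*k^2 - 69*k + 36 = (k - 4)*(k^3 - 7*k^2 + 15*k - 9) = (k - 4)*(k - 1)*(k^2 - 6*k + 9) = (k - 4)*(k - 3)*(k - 1)*(k - 3)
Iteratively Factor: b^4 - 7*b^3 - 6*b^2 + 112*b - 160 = (b - 4)*(b^3 - 3*b^2 - 18*b + 40) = (b - 4)*(b - 2)*(b^2 - b - 20) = (b - 5)*(b - 4)*(b - 2)*(b + 4)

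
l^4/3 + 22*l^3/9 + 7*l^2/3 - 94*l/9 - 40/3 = (l/3 + 1)*(l - 2)*(l + 4/3)*(l + 5)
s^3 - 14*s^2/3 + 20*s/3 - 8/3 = (s - 2)^2*(s - 2/3)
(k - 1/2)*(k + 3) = k^2 + 5*k/2 - 3/2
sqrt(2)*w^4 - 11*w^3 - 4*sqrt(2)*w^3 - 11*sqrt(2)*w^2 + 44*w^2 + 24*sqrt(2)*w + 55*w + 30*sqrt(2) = (w - 5)*(w + 1)*(w - 6*sqrt(2))*(sqrt(2)*w + 1)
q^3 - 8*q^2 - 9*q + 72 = (q - 8)*(q - 3)*(q + 3)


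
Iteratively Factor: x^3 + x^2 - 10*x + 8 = (x - 2)*(x^2 + 3*x - 4) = (x - 2)*(x - 1)*(x + 4)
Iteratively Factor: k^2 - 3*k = (k)*(k - 3)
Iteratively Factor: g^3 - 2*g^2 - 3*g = (g)*(g^2 - 2*g - 3) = g*(g - 3)*(g + 1)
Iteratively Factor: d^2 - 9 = (d - 3)*(d + 3)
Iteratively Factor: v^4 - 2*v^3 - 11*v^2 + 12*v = (v)*(v^3 - 2*v^2 - 11*v + 12) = v*(v - 4)*(v^2 + 2*v - 3) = v*(v - 4)*(v + 3)*(v - 1)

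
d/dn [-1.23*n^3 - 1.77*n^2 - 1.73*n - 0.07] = -3.69*n^2 - 3.54*n - 1.73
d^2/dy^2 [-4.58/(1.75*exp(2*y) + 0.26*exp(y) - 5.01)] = (-4.58*(3.5*exp(y) + 0.26)*(7.0*exp(y) + 0.52)*exp(y) + (32.06*exp(y) + 1.1908)*(1.75*exp(2*y) + 0.26*exp(y) - 5.01))*exp(y)/(1.75*exp(2*y) + 0.26*exp(y) - 5.01)^3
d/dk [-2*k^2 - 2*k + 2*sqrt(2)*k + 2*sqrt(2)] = -4*k - 2 + 2*sqrt(2)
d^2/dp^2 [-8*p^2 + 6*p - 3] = -16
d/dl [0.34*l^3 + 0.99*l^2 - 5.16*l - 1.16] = 1.02*l^2 + 1.98*l - 5.16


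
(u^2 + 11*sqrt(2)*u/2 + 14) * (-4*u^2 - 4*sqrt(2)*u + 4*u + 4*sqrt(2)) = -4*u^4 - 26*sqrt(2)*u^3 + 4*u^3 - 100*u^2 + 26*sqrt(2)*u^2 - 56*sqrt(2)*u + 100*u + 56*sqrt(2)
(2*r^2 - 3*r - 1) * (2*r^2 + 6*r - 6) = 4*r^4 + 6*r^3 - 32*r^2 + 12*r + 6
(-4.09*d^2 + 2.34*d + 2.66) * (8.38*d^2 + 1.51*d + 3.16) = -34.2742*d^4 + 13.4333*d^3 + 12.8998*d^2 + 11.411*d + 8.4056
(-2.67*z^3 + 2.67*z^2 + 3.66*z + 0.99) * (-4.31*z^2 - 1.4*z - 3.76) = 11.5077*z^5 - 7.7697*z^4 - 9.4734*z^3 - 19.4301*z^2 - 15.1476*z - 3.7224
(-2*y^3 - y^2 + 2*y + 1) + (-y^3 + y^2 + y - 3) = -3*y^3 + 3*y - 2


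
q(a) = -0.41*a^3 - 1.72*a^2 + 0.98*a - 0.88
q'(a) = -1.23*a^2 - 3.44*a + 0.98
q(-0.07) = -0.96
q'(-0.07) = 1.21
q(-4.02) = -5.98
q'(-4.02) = -5.07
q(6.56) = -184.21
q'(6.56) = -74.52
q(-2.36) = -7.38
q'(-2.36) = 2.25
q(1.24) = -3.09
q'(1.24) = -5.18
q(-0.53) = -1.82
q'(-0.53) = 2.46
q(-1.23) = -3.92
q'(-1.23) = 3.35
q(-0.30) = -1.32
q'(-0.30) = 1.90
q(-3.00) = -8.23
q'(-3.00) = 0.23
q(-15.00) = 981.17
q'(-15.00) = -224.17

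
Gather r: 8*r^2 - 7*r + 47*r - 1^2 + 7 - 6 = 8*r^2 + 40*r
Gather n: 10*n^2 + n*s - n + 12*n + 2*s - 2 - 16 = 10*n^2 + n*(s + 11) + 2*s - 18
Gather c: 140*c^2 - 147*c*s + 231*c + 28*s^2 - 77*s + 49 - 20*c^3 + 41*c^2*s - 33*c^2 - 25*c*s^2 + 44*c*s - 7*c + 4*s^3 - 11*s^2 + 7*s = -20*c^3 + c^2*(41*s + 107) + c*(-25*s^2 - 103*s + 224) + 4*s^3 + 17*s^2 - 70*s + 49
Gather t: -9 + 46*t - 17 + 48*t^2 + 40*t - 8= 48*t^2 + 86*t - 34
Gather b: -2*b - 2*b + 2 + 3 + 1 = 6 - 4*b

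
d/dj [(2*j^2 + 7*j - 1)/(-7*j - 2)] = (-14*j^2 - 8*j - 21)/(49*j^2 + 28*j + 4)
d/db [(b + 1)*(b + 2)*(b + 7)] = 3*b^2 + 20*b + 23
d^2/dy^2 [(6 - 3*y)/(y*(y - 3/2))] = 24*(-2*y^3 + 12*y^2 - 18*y + 9)/(y^3*(8*y^3 - 36*y^2 + 54*y - 27))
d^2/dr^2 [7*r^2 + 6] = 14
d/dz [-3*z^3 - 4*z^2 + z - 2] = -9*z^2 - 8*z + 1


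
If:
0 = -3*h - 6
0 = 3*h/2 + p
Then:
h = -2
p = 3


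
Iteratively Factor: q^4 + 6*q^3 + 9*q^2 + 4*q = (q)*(q^3 + 6*q^2 + 9*q + 4) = q*(q + 4)*(q^2 + 2*q + 1) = q*(q + 1)*(q + 4)*(q + 1)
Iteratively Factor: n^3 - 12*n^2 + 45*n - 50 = (n - 5)*(n^2 - 7*n + 10) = (n - 5)^2*(n - 2)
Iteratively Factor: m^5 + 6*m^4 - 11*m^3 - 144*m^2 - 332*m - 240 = (m + 3)*(m^4 + 3*m^3 - 20*m^2 - 84*m - 80) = (m + 3)*(m + 4)*(m^3 - m^2 - 16*m - 20) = (m - 5)*(m + 3)*(m + 4)*(m^2 + 4*m + 4) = (m - 5)*(m + 2)*(m + 3)*(m + 4)*(m + 2)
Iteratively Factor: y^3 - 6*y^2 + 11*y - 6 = (y - 2)*(y^2 - 4*y + 3) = (y - 3)*(y - 2)*(y - 1)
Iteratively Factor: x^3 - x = (x - 1)*(x^2 + x) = x*(x - 1)*(x + 1)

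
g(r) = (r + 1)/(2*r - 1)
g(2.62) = 0.85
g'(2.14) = -0.28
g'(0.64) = -38.27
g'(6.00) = -0.02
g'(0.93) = -4.06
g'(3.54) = -0.08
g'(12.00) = -0.00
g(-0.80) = -0.08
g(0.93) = 2.24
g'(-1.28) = -0.24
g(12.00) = 0.57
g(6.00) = 0.64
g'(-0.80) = -0.44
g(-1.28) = 0.08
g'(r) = -2*(r + 1)/(2*r - 1)^2 + 1/(2*r - 1) = -3/(2*r - 1)^2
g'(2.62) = -0.17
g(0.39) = -6.32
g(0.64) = 5.86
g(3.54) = 0.75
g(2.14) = 0.96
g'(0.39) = -61.98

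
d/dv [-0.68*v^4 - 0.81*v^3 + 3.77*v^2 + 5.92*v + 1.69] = -2.72*v^3 - 2.43*v^2 + 7.54*v + 5.92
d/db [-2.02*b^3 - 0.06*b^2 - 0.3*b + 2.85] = -6.06*b^2 - 0.12*b - 0.3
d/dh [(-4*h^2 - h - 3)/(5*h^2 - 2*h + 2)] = (13*h^2 + 14*h - 8)/(25*h^4 - 20*h^3 + 24*h^2 - 8*h + 4)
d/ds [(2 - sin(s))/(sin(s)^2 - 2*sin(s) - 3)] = (sin(s)^2 - 4*sin(s) + 7)*cos(s)/((sin(s) - 3)^2*(sin(s) + 1)^2)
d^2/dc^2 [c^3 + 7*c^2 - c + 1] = 6*c + 14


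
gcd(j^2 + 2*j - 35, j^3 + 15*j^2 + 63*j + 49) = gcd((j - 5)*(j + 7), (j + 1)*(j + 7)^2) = j + 7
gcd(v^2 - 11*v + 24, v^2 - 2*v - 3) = v - 3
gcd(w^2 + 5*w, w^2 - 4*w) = w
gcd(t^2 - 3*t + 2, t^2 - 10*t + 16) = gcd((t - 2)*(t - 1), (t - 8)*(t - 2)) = t - 2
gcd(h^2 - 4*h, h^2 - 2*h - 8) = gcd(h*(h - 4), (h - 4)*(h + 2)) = h - 4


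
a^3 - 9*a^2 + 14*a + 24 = (a - 6)*(a - 4)*(a + 1)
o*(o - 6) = o^2 - 6*o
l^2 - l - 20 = (l - 5)*(l + 4)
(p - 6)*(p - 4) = p^2 - 10*p + 24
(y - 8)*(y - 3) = y^2 - 11*y + 24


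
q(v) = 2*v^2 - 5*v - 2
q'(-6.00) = -29.00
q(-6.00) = 100.00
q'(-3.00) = -17.00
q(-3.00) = 31.00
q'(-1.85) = -12.40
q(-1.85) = 14.10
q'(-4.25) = -22.00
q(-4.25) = 55.38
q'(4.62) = 13.48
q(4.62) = 17.59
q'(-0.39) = -6.56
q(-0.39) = 0.25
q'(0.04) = -4.84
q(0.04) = -2.20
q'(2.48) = 4.92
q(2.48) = -2.10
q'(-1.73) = -11.92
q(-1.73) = 12.64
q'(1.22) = -0.12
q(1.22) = -5.12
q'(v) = 4*v - 5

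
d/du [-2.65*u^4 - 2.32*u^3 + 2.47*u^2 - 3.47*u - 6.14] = -10.6*u^3 - 6.96*u^2 + 4.94*u - 3.47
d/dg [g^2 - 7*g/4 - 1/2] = 2*g - 7/4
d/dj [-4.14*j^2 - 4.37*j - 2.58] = -8.28*j - 4.37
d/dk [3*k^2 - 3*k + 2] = 6*k - 3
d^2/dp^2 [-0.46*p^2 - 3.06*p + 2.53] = -0.920000000000000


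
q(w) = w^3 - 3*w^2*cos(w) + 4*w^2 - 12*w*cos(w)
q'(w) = 3*w^2*sin(w) + 3*w^2 + 12*w*sin(w) - 6*w*cos(w) + 8*w - 12*cos(w)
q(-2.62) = 0.07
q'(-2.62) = 1.81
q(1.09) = -1.65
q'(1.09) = 18.47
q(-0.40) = 4.55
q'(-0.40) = -9.88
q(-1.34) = 7.22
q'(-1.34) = 4.17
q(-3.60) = 1.31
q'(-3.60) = -0.44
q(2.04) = 41.85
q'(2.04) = 72.74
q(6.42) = 230.66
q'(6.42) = 152.33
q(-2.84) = -0.08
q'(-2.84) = -0.40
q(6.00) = 187.17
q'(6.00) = 59.62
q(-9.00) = -282.00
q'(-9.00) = 77.10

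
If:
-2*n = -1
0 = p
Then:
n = 1/2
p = 0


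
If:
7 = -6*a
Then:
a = -7/6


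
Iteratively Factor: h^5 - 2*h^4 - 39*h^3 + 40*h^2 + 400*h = (h - 5)*(h^4 + 3*h^3 - 24*h^2 - 80*h) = (h - 5)*(h + 4)*(h^3 - h^2 - 20*h) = (h - 5)^2*(h + 4)*(h^2 + 4*h) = h*(h - 5)^2*(h + 4)*(h + 4)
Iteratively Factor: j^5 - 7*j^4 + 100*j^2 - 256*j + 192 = (j + 4)*(j^4 - 11*j^3 + 44*j^2 - 76*j + 48) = (j - 4)*(j + 4)*(j^3 - 7*j^2 + 16*j - 12) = (j - 4)*(j - 2)*(j + 4)*(j^2 - 5*j + 6) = (j - 4)*(j - 3)*(j - 2)*(j + 4)*(j - 2)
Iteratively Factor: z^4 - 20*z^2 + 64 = (z + 2)*(z^3 - 2*z^2 - 16*z + 32) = (z - 2)*(z + 2)*(z^2 - 16) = (z - 2)*(z + 2)*(z + 4)*(z - 4)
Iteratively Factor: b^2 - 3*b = (b - 3)*(b)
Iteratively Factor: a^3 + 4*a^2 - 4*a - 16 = (a - 2)*(a^2 + 6*a + 8) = (a - 2)*(a + 2)*(a + 4)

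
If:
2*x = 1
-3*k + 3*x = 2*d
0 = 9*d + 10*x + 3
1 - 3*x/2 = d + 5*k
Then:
No Solution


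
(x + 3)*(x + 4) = x^2 + 7*x + 12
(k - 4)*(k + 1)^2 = k^3 - 2*k^2 - 7*k - 4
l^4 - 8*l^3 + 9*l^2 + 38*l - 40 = (l - 5)*(l - 4)*(l - 1)*(l + 2)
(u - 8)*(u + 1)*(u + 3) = u^3 - 4*u^2 - 29*u - 24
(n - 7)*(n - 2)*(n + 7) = n^3 - 2*n^2 - 49*n + 98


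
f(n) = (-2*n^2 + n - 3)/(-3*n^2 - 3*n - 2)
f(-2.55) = 1.34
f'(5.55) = 0.02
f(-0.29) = 2.50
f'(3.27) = 0.03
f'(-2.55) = 0.38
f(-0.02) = 1.56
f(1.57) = 0.45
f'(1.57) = -0.02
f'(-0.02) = -2.87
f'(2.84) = 0.03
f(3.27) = 0.48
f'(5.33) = 0.02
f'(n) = (1 - 4*n)/(-3*n^2 - 3*n - 2) + (6*n + 3)*(-2*n^2 + n - 3)/(-3*n^2 - 3*n - 2)^2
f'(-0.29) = -3.84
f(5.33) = 0.53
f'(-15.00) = 0.01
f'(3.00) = 0.03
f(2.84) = 0.47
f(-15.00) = 0.74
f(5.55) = 0.53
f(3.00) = 0.47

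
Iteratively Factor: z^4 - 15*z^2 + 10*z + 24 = (z + 1)*(z^3 - z^2 - 14*z + 24) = (z - 2)*(z + 1)*(z^2 + z - 12) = (z - 3)*(z - 2)*(z + 1)*(z + 4)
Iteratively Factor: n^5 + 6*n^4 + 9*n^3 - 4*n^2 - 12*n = (n + 2)*(n^4 + 4*n^3 + n^2 - 6*n) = (n + 2)*(n + 3)*(n^3 + n^2 - 2*n) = (n - 1)*(n + 2)*(n + 3)*(n^2 + 2*n) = (n - 1)*(n + 2)^2*(n + 3)*(n)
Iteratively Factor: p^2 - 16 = (p + 4)*(p - 4)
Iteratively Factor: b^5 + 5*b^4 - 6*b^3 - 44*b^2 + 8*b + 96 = (b - 2)*(b^4 + 7*b^3 + 8*b^2 - 28*b - 48) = (b - 2)*(b + 4)*(b^3 + 3*b^2 - 4*b - 12) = (b - 2)*(b + 2)*(b + 4)*(b^2 + b - 6) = (b - 2)^2*(b + 2)*(b + 4)*(b + 3)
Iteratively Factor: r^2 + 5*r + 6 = (r + 3)*(r + 2)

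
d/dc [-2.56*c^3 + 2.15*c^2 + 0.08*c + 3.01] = -7.68*c^2 + 4.3*c + 0.08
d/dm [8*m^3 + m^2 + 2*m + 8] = 24*m^2 + 2*m + 2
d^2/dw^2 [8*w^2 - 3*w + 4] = 16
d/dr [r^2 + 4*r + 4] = 2*r + 4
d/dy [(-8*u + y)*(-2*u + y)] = -10*u + 2*y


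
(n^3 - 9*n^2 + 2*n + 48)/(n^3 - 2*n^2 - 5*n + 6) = (n - 8)/(n - 1)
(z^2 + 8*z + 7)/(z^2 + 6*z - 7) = (z + 1)/(z - 1)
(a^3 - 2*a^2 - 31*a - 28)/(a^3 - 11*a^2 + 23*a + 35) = (a + 4)/(a - 5)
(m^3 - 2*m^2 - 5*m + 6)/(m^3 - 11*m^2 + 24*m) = (m^2 + m - 2)/(m*(m - 8))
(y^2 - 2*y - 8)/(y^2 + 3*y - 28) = (y + 2)/(y + 7)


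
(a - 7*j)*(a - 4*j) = a^2 - 11*a*j + 28*j^2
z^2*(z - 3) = z^3 - 3*z^2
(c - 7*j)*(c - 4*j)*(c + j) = c^3 - 10*c^2*j + 17*c*j^2 + 28*j^3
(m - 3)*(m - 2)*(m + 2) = m^3 - 3*m^2 - 4*m + 12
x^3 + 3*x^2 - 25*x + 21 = (x - 3)*(x - 1)*(x + 7)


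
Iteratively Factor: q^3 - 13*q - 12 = (q + 1)*(q^2 - q - 12) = (q + 1)*(q + 3)*(q - 4)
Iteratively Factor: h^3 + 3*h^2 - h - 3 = (h - 1)*(h^2 + 4*h + 3) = (h - 1)*(h + 3)*(h + 1)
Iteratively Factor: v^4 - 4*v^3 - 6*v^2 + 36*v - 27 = (v - 3)*(v^3 - v^2 - 9*v + 9) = (v - 3)*(v + 3)*(v^2 - 4*v + 3) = (v - 3)*(v - 1)*(v + 3)*(v - 3)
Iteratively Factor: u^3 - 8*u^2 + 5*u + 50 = (u + 2)*(u^2 - 10*u + 25) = (u - 5)*(u + 2)*(u - 5)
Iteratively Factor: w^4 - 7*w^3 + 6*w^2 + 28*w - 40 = (w + 2)*(w^3 - 9*w^2 + 24*w - 20) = (w - 2)*(w + 2)*(w^2 - 7*w + 10) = (w - 2)^2*(w + 2)*(w - 5)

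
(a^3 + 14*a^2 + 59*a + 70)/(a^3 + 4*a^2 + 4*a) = (a^2 + 12*a + 35)/(a*(a + 2))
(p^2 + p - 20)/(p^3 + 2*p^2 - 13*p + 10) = (p - 4)/(p^2 - 3*p + 2)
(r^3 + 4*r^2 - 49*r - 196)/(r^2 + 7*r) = r - 3 - 28/r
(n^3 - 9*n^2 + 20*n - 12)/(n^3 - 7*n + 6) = (n - 6)/(n + 3)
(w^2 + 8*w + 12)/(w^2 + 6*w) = (w + 2)/w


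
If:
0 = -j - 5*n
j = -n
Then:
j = 0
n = 0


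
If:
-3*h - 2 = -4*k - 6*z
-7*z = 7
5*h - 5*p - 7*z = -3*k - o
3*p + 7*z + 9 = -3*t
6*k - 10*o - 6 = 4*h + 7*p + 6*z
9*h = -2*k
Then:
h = -8/21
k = 12/7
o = -265/1197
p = 2398/1197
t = -3196/1197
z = -1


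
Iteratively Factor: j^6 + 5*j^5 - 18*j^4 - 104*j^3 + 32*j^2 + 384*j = (j + 4)*(j^5 + j^4 - 22*j^3 - 16*j^2 + 96*j) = j*(j + 4)*(j^4 + j^3 - 22*j^2 - 16*j + 96) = j*(j - 2)*(j + 4)*(j^3 + 3*j^2 - 16*j - 48) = j*(j - 2)*(j + 3)*(j + 4)*(j^2 - 16) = j*(j - 4)*(j - 2)*(j + 3)*(j + 4)*(j + 4)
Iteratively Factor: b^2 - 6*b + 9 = (b - 3)*(b - 3)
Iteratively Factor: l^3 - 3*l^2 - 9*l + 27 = (l - 3)*(l^2 - 9) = (l - 3)*(l + 3)*(l - 3)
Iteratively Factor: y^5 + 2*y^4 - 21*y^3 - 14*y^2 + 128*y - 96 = (y + 4)*(y^4 - 2*y^3 - 13*y^2 + 38*y - 24) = (y - 1)*(y + 4)*(y^3 - y^2 - 14*y + 24) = (y - 2)*(y - 1)*(y + 4)*(y^2 + y - 12) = (y - 3)*(y - 2)*(y - 1)*(y + 4)*(y + 4)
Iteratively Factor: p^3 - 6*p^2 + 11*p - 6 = (p - 1)*(p^2 - 5*p + 6) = (p - 3)*(p - 1)*(p - 2)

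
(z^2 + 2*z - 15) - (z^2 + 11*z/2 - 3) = -7*z/2 - 12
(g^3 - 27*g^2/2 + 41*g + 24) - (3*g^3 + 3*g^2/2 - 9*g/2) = -2*g^3 - 15*g^2 + 91*g/2 + 24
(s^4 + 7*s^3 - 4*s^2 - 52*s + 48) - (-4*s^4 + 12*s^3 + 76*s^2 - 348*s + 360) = 5*s^4 - 5*s^3 - 80*s^2 + 296*s - 312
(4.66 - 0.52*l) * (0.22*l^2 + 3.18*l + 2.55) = -0.1144*l^3 - 0.6284*l^2 + 13.4928*l + 11.883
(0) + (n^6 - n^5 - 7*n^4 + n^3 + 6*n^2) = n^6 - n^5 - 7*n^4 + n^3 + 6*n^2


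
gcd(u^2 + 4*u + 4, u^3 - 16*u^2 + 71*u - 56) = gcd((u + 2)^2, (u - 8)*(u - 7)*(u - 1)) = 1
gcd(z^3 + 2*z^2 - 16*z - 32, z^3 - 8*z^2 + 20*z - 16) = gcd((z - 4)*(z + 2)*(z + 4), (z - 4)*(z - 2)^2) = z - 4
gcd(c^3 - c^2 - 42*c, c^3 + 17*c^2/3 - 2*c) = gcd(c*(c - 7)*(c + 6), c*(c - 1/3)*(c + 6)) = c^2 + 6*c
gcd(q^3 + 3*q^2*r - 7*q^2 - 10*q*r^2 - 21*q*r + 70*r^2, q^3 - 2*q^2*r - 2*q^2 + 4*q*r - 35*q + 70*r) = q^2 - 2*q*r - 7*q + 14*r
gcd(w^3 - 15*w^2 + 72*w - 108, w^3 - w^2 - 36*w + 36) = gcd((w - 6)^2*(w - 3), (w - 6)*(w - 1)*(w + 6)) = w - 6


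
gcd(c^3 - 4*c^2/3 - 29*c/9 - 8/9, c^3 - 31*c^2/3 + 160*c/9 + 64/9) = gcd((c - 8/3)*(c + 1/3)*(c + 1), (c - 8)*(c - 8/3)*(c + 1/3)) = c^2 - 7*c/3 - 8/9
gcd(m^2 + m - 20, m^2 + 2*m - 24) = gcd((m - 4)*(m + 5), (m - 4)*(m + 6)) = m - 4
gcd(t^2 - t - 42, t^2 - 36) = t + 6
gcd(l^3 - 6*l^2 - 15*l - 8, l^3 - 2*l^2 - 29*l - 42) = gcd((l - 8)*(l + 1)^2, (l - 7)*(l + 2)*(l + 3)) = 1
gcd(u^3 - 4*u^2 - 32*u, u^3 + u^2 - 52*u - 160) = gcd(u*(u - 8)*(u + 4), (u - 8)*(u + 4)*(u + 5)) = u^2 - 4*u - 32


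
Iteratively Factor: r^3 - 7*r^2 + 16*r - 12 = (r - 2)*(r^2 - 5*r + 6) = (r - 3)*(r - 2)*(r - 2)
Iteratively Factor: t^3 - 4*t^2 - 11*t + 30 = (t - 5)*(t^2 + t - 6) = (t - 5)*(t - 2)*(t + 3)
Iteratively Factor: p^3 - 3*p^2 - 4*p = (p - 4)*(p^2 + p) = (p - 4)*(p + 1)*(p)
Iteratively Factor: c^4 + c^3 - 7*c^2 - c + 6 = (c - 2)*(c^3 + 3*c^2 - c - 3) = (c - 2)*(c + 1)*(c^2 + 2*c - 3) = (c - 2)*(c + 1)*(c + 3)*(c - 1)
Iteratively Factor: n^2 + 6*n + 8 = (n + 4)*(n + 2)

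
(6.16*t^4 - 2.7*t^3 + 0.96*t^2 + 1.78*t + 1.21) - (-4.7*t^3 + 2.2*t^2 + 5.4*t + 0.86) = 6.16*t^4 + 2.0*t^3 - 1.24*t^2 - 3.62*t + 0.35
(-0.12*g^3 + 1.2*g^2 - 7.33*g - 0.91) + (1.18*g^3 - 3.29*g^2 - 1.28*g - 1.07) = 1.06*g^3 - 2.09*g^2 - 8.61*g - 1.98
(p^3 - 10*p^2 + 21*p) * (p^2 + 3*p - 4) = p^5 - 7*p^4 - 13*p^3 + 103*p^2 - 84*p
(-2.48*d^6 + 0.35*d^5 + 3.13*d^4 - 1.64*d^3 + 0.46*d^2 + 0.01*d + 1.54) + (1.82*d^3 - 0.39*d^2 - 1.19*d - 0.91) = -2.48*d^6 + 0.35*d^5 + 3.13*d^4 + 0.18*d^3 + 0.07*d^2 - 1.18*d + 0.63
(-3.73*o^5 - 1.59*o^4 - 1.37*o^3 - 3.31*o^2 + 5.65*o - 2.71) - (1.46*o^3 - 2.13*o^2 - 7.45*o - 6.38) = -3.73*o^5 - 1.59*o^4 - 2.83*o^3 - 1.18*o^2 + 13.1*o + 3.67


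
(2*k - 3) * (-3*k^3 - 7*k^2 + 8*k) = -6*k^4 - 5*k^3 + 37*k^2 - 24*k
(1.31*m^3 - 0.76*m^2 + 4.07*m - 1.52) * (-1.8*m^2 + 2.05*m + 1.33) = -2.358*m^5 + 4.0535*m^4 - 7.1417*m^3 + 10.0687*m^2 + 2.2971*m - 2.0216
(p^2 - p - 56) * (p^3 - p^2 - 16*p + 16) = p^5 - 2*p^4 - 71*p^3 + 88*p^2 + 880*p - 896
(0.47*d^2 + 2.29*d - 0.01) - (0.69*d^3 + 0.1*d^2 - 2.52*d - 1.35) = -0.69*d^3 + 0.37*d^2 + 4.81*d + 1.34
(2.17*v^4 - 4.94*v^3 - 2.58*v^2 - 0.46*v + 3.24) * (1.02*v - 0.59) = 2.2134*v^5 - 6.3191*v^4 + 0.283*v^3 + 1.053*v^2 + 3.5762*v - 1.9116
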